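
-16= -16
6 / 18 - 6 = -17 / 3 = -5.67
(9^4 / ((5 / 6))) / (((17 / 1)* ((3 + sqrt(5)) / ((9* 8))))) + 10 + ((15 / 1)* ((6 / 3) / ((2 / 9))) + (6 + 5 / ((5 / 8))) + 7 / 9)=19254106 / 765 -708588* sqrt(5) / 85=6528.17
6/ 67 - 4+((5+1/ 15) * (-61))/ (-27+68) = -471742/ 41205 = -11.45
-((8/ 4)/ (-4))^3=1/ 8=0.12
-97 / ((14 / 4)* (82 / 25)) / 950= -97 / 10906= -0.01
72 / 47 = 1.53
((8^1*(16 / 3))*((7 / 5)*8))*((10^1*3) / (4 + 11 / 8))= 114688 / 43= 2667.16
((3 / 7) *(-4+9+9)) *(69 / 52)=207 / 26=7.96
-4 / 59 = -0.07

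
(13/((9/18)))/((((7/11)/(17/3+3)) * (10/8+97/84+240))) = 14872/10181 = 1.46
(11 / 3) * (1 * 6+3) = 33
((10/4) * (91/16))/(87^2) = 455/242208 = 0.00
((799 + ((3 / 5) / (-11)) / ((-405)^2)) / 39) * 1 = 2402692874 / 117277875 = 20.49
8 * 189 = 1512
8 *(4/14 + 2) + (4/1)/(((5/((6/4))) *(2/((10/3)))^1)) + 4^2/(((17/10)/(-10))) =-8786/119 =-73.83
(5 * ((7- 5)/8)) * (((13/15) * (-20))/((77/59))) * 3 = -3835/77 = -49.81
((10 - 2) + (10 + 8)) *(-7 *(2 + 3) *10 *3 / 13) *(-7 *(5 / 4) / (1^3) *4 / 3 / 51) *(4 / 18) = 49000 / 459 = 106.75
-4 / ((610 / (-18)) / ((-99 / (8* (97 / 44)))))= -0.66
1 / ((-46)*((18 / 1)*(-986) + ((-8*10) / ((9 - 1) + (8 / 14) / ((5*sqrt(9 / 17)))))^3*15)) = 7091364218750*sqrt(17) / 1632713740062372142949 + 78011029104954991 / 117555389284490794292328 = 0.00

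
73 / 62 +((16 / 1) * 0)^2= 73 / 62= 1.18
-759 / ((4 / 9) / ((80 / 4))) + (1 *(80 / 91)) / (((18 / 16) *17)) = -475539425 / 13923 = -34154.95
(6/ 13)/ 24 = 1/ 52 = 0.02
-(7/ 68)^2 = -49/ 4624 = -0.01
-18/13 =-1.38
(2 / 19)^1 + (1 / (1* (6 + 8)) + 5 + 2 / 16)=5641 / 1064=5.30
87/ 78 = 29/ 26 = 1.12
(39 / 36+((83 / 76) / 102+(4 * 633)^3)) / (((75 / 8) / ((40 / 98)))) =167781319181356 / 237405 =706730351.85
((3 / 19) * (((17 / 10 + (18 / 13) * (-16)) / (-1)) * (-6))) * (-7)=167517 / 1235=135.64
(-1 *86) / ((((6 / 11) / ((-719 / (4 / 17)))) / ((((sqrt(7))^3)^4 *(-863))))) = -586999847337673 / 12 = -48916653944806.08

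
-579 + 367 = -212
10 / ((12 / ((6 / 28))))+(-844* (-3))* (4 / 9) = 94543 / 84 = 1125.51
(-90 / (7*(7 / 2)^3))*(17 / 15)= -816 / 2401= -0.34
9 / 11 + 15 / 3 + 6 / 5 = 386 / 55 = 7.02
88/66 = 4/3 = 1.33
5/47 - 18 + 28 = 475/47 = 10.11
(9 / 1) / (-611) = -9 / 611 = -0.01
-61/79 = -0.77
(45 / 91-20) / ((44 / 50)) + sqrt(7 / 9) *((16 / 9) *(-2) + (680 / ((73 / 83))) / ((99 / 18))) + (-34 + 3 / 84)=-224743 / 4004 + 990224 *sqrt(7) / 21681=64.71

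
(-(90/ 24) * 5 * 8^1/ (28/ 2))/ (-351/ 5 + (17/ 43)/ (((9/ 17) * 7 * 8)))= 1161000/ 7605427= 0.15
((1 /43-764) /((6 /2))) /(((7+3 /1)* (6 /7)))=-229957 /7740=-29.71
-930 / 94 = -465 / 47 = -9.89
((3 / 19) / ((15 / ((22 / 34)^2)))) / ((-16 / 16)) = -121 / 27455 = -0.00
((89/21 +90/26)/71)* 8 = 0.87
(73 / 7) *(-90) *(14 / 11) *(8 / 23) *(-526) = 55293120 / 253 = 218549.88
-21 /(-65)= 21 /65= 0.32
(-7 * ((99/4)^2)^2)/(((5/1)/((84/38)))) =-1161246.82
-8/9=-0.89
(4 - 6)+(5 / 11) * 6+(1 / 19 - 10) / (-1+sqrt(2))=-23.29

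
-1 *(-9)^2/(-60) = 27/20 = 1.35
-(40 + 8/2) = -44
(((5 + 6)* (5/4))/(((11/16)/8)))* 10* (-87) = -139200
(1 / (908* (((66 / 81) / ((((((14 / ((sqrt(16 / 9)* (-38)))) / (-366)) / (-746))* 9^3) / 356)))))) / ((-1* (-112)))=-19683 / 787029045501952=-0.00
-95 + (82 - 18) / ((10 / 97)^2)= 148169 / 25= 5926.76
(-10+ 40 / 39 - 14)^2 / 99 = 802816 / 150579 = 5.33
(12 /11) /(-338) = -6 /1859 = -0.00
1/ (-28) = -1/ 28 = -0.04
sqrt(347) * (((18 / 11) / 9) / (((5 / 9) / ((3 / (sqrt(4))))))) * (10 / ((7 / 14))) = 108 * sqrt(347) / 11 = 182.89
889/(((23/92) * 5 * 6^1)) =1778/15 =118.53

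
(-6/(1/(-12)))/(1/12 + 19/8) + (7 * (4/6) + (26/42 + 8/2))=15931/413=38.57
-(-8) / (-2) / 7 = -4 / 7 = -0.57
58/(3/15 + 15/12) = 40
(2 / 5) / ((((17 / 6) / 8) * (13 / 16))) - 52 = -55924 / 1105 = -50.61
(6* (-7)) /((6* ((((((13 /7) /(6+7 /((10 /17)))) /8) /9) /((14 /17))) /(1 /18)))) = -245588 /1105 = -222.25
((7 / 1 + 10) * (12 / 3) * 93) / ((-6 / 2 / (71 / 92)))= -37417 / 23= -1626.83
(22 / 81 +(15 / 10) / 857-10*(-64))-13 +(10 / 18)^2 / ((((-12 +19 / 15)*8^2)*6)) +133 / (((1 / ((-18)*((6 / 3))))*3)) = -1385807684405 / 1430545536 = -968.73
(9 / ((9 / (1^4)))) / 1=1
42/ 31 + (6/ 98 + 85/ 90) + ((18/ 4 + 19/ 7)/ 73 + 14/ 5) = 26243627/ 4989915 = 5.26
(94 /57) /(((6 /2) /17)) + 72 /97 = 10.09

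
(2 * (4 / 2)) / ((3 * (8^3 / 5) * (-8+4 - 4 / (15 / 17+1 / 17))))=-0.00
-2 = -2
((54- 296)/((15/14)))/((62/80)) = -27104/93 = -291.44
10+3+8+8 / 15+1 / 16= 5183 / 240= 21.60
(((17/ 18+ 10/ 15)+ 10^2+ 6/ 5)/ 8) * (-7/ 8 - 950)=-70387571/ 5760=-12220.06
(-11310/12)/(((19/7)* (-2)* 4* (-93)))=-13195/28272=-0.47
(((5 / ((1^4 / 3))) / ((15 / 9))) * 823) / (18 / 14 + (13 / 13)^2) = 51849 / 16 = 3240.56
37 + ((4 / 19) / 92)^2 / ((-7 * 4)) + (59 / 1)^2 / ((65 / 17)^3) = 145780345944071 / 1468456125500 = 99.27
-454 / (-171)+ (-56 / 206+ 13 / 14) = 816605 / 246582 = 3.31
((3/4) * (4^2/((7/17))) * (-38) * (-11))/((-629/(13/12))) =-5434/259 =-20.98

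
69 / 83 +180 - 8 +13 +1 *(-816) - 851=-122937 / 83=-1481.17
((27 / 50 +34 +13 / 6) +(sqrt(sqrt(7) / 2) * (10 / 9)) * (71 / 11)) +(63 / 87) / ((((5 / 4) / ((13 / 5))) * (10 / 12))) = 355 * sqrt(2) * 7^(1 / 4) / 99 +418841 / 10875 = 46.76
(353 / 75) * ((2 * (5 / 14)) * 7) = 353 / 15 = 23.53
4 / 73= 0.05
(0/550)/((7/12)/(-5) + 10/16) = 0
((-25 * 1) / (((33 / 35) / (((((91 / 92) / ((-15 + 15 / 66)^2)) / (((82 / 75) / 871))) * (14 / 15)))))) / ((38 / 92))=-216.34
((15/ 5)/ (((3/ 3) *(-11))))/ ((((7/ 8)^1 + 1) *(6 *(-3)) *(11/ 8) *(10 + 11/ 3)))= 32/ 74415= 0.00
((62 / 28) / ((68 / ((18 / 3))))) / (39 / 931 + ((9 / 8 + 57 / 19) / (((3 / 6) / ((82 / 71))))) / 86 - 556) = -1218147 / 3465606247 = -0.00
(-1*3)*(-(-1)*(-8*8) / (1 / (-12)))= -2304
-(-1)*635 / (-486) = -635 / 486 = -1.31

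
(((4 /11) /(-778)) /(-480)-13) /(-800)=13350479 /821568000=0.02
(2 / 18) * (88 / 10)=44 / 45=0.98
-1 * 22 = -22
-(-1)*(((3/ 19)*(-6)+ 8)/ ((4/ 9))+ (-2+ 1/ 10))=13.97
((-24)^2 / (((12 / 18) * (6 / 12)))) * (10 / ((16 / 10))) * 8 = 86400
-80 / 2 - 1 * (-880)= 840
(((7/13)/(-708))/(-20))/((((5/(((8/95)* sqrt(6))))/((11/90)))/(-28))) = -539* sqrt(6)/245919375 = -0.00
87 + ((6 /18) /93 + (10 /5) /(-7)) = 86.72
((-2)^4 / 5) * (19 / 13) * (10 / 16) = 38 / 13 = 2.92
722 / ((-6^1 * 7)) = -361 / 21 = -17.19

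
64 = 64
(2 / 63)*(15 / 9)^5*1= 6250 / 15309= 0.41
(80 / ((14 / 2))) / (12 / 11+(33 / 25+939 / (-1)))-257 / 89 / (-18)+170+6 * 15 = 41743676651 / 160461126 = 260.15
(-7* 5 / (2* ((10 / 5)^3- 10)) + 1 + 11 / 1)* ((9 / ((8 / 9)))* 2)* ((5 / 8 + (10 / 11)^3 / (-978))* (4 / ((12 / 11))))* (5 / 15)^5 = 269774485 / 68162688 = 3.96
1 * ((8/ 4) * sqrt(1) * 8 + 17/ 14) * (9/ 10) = 2169/ 140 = 15.49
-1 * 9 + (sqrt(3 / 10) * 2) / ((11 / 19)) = -9 + 19 * sqrt(30) / 55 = -7.11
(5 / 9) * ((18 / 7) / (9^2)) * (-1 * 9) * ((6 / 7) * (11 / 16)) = -0.09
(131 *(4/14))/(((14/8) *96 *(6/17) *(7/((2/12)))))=2227/148176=0.02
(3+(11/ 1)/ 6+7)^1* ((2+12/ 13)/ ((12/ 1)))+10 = 6029/ 468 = 12.88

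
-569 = -569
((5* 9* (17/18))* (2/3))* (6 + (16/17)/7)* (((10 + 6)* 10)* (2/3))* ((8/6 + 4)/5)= 3737600/189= 19775.66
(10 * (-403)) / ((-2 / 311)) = 626665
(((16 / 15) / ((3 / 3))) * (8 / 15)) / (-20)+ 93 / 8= 104369 / 9000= 11.60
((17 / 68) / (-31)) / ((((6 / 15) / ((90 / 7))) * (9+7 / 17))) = -765 / 27776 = -0.03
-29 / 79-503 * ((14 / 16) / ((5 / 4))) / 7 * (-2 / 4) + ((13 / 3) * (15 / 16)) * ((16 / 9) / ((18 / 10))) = 3685217 / 127980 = 28.80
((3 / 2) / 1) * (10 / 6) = 5 / 2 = 2.50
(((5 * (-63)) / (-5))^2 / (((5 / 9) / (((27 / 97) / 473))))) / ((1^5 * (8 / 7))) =6751269 / 1835240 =3.68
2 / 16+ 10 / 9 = 89 / 72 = 1.24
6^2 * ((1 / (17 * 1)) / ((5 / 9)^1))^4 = 0.00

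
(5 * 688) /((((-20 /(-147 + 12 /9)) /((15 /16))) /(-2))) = -93955 /2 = -46977.50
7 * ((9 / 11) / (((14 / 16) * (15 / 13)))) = 312 / 55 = 5.67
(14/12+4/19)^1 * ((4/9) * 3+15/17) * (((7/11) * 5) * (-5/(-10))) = 620935/127908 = 4.85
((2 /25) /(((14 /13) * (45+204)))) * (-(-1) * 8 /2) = 52 /43575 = 0.00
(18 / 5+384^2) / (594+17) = 737298 / 3055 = 241.34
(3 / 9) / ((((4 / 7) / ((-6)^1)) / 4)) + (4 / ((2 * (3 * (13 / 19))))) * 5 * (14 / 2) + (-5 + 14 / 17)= 10559 / 663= 15.93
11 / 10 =1.10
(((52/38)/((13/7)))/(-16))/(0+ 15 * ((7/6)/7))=-7/380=-0.02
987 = 987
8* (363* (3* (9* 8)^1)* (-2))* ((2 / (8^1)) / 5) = -62726.40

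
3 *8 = 24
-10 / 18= -5 / 9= -0.56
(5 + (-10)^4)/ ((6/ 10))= 16675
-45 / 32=-1.41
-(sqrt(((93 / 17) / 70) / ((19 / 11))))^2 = -1023 / 22610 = -0.05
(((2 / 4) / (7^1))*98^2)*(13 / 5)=8918 / 5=1783.60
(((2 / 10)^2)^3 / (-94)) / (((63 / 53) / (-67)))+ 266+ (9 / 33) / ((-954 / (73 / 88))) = 1262760440883629 / 4747223250000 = 266.00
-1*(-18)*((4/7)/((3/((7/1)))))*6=144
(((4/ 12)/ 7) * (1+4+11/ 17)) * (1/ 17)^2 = 32/ 34391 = 0.00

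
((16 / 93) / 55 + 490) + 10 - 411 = 455251 / 5115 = 89.00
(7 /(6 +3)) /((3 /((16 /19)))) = 112 /513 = 0.22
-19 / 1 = -19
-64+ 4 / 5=-316 / 5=-63.20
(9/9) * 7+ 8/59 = 421/59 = 7.14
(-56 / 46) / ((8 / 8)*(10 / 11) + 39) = -308 / 10097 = -0.03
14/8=7/4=1.75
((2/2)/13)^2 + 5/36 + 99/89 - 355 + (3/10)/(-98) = -23464251791/66330810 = -353.75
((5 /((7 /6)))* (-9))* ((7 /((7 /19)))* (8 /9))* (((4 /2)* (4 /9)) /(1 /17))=-9843.81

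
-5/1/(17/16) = -80/17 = -4.71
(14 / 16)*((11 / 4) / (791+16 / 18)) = 693 / 228064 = 0.00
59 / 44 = 1.34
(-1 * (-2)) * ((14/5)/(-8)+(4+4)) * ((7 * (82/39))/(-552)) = -4879/11960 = -0.41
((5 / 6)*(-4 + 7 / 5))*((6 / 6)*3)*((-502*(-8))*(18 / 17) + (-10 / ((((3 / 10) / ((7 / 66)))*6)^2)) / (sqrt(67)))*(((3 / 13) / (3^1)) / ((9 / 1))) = -4016 / 17 + 6125*sqrt(67) / 212760108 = -236.24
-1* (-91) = 91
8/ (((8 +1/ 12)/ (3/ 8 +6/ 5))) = 756/ 485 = 1.56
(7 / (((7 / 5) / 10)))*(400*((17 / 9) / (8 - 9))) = -340000 / 9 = -37777.78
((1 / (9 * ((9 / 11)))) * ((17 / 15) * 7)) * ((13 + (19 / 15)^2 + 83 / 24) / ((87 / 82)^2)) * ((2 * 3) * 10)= 143085096154 / 137945025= 1037.26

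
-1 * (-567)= 567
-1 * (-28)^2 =-784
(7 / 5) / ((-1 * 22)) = -7 / 110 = -0.06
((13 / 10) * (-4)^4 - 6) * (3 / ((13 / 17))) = 83334 / 65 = 1282.06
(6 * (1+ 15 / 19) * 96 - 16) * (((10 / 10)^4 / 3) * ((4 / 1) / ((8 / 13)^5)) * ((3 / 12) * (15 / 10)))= 447408065 / 77824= 5748.97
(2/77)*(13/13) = 2/77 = 0.03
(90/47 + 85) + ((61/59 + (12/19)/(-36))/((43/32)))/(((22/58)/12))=2762319757/24920951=110.84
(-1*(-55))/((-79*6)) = -55/474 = -0.12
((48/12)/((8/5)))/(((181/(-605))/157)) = -474925/362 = -1311.95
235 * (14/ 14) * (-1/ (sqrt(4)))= -235/ 2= -117.50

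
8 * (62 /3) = 496 /3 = 165.33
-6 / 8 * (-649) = 1947 / 4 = 486.75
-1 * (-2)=2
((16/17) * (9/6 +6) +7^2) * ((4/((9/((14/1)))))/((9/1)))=53368/1377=38.76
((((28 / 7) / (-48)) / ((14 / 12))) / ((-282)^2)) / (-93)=0.00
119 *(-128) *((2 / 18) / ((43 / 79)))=-1203328 / 387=-3109.37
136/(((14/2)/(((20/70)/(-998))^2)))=0.00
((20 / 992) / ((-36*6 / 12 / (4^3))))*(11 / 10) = -22 / 279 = -0.08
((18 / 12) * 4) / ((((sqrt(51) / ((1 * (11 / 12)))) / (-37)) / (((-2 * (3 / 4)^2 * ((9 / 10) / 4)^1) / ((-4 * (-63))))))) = 1221 * sqrt(51) / 304640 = 0.03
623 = 623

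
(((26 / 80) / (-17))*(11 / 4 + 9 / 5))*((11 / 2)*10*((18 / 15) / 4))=-39039 / 27200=-1.44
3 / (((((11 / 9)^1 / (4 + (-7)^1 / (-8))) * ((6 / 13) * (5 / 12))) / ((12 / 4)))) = 41067 / 220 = 186.67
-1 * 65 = -65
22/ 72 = 11/ 36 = 0.31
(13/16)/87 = 13/1392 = 0.01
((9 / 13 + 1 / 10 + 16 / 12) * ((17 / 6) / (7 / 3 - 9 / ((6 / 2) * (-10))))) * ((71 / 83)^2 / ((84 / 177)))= 4191525967 / 1188600504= 3.53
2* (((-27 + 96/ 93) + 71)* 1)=90.06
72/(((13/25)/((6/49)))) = 10800/637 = 16.95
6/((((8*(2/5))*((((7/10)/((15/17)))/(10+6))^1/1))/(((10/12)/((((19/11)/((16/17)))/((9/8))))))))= 742500/38437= 19.32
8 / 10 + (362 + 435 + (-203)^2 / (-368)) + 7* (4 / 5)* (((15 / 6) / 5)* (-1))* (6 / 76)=4793701 / 6992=685.60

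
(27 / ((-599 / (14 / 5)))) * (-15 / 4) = 567 / 1198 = 0.47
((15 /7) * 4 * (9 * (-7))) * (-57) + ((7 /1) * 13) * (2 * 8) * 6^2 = 83196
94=94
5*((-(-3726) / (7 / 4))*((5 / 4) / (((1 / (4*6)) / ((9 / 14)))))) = 10060200 / 49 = 205310.20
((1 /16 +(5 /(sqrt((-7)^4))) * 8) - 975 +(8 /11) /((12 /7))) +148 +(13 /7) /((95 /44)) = -824.84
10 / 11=0.91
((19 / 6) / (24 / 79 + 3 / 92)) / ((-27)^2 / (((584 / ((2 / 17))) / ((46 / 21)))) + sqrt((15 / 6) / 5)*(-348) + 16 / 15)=-18132488508437520*sqrt(2) / 670323467788101557- 434039955306076 / 2010970403364304671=-0.04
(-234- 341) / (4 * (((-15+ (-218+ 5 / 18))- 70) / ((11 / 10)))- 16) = 56925 / 110564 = 0.51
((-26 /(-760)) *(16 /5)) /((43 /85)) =884 /4085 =0.22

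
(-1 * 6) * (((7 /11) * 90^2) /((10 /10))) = -340200 /11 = -30927.27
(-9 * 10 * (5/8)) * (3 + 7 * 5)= -4275/2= -2137.50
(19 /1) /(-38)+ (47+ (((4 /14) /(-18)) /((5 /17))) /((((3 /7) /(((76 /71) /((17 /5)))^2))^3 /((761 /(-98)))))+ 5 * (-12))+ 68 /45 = -5296537720683155779501 /441978326130142891710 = -11.98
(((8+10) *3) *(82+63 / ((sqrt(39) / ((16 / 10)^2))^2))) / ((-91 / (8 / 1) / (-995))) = 64670803488 / 147875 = 437334.26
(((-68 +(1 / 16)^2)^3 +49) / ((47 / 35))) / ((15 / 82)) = -504504139572811 / 394264576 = -1279608.09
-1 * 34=-34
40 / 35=8 / 7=1.14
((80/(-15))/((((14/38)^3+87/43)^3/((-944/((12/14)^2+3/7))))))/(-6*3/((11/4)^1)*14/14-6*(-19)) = 687060425235707638192/152016607197644007699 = 4.52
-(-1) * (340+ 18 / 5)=1718 / 5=343.60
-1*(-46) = 46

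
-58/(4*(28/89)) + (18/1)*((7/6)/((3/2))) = -32.09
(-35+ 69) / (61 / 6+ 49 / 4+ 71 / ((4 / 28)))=408 / 6233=0.07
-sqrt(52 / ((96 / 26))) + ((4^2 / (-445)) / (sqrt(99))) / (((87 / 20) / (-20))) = -13 * sqrt(3) / 6 + 1280 * sqrt(11) / 255519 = -3.74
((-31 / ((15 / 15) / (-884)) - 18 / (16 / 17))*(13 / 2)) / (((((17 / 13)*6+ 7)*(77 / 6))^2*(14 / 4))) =88405083 / 63099806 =1.40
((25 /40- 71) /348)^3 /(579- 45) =-178453547 /11522559246336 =-0.00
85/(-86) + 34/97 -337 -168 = -4218031/8342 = -505.64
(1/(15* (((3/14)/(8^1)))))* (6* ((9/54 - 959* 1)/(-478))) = 322168/10755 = 29.96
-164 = -164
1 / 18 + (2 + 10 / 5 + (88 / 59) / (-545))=2345731 / 578790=4.05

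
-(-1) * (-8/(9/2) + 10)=74/9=8.22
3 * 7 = 21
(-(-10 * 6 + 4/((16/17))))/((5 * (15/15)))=223/20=11.15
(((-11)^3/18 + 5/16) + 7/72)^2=5407.36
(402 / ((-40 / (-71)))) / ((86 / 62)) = 442401 / 860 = 514.42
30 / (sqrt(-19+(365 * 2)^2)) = 10 * sqrt(59209) / 59209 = 0.04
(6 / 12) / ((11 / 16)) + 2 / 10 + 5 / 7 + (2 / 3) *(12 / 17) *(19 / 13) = 2.33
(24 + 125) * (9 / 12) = 447 / 4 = 111.75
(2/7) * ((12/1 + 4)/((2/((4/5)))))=64/35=1.83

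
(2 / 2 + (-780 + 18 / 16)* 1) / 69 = -6223 / 552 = -11.27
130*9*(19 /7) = 22230 /7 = 3175.71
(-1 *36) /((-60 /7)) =21 /5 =4.20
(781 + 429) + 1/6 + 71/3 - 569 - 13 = 3911/6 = 651.83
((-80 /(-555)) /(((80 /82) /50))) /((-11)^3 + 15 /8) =-6560 /1180263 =-0.01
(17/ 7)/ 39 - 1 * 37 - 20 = -15544/ 273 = -56.94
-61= -61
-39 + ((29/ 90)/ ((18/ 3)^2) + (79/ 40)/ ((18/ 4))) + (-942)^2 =2874934451/ 3240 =887325.45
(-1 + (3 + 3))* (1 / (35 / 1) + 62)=2171 / 7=310.14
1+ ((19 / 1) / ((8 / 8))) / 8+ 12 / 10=183 / 40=4.58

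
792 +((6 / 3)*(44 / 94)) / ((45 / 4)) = 792.08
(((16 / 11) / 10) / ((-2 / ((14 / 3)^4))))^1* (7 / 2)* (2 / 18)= -537824 / 40095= -13.41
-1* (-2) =2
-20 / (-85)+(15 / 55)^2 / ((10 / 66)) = 679 / 935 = 0.73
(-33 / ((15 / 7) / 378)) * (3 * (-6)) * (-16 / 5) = -8382528 / 25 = -335301.12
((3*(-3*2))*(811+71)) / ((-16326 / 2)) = 1764 / 907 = 1.94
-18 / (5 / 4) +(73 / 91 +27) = 6098 / 455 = 13.40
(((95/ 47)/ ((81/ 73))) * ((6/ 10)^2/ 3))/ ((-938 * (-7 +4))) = 1387/ 17854830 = 0.00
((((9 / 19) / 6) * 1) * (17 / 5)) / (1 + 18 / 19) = 51 / 370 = 0.14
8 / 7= 1.14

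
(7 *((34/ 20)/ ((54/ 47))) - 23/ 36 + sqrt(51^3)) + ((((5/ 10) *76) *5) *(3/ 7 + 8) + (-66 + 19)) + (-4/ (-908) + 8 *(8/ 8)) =51 *sqrt(51) + 337250078/ 214515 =1936.36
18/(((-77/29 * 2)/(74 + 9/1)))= -21663/77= -281.34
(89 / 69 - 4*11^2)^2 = 1109356249 / 4761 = 233009.08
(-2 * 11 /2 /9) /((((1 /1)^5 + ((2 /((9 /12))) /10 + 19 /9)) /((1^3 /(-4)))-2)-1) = 55 /743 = 0.07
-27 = -27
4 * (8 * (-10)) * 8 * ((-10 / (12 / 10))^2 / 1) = -1600000 / 9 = -177777.78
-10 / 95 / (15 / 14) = -28 / 285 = -0.10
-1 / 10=-0.10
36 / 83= 0.43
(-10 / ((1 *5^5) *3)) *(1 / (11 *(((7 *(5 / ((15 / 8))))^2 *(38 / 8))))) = -3 / 51205000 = -0.00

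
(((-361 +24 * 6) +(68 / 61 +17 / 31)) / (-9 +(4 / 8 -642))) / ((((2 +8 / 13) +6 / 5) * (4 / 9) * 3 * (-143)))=-3054015 / 6711401048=-0.00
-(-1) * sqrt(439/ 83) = sqrt(36437)/ 83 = 2.30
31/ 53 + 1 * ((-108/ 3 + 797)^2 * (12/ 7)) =368321173/ 371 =992779.44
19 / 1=19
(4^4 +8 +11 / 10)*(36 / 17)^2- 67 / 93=159663049 / 134385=1188.10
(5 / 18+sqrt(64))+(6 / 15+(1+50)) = 5371 / 90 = 59.68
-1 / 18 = -0.06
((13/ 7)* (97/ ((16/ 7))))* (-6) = -3783/ 8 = -472.88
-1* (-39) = 39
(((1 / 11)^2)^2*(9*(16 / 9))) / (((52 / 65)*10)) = 2 / 14641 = 0.00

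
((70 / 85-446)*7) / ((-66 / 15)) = 12040 / 17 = 708.24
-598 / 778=-299 / 389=-0.77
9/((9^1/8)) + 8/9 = 80/9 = 8.89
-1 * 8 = -8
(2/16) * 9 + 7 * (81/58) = 2529/232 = 10.90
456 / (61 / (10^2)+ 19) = 45600 / 1961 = 23.25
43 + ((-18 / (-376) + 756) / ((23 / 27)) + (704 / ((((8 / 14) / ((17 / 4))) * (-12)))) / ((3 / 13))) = -960.24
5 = 5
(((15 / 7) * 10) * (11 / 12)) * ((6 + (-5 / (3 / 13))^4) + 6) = 4909189175 / 1134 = 4329090.98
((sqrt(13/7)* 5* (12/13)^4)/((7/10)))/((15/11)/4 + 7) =45619200* sqrt(91)/452034947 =0.96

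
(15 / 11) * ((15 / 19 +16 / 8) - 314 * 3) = -267675 / 209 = -1280.74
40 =40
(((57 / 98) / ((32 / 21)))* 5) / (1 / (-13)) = -11115 / 448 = -24.81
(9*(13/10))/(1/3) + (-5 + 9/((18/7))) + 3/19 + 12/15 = 3283/95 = 34.56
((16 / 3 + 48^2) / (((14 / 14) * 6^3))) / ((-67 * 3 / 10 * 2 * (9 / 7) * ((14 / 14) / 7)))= -212170 / 146529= -1.45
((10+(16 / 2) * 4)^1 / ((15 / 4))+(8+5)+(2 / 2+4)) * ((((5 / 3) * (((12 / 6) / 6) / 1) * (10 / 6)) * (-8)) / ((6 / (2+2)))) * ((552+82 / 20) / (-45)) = 1781.96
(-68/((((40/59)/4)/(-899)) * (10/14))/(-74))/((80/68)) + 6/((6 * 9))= -965698987/166500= -5799.99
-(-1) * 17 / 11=17 / 11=1.55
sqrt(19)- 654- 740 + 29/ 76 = -105915/ 76 + sqrt(19) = -1389.26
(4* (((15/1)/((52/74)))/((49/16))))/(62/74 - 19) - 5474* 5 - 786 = -28157.54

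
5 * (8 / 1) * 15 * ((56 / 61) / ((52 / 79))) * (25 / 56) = 296250 / 793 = 373.58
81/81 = 1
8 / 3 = 2.67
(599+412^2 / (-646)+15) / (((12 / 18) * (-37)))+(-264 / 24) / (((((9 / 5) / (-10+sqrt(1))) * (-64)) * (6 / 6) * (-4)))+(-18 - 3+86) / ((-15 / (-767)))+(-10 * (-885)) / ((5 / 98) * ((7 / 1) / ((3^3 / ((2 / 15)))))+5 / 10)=109397760873779 / 5222491392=20947.43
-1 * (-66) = 66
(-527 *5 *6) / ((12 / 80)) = -105400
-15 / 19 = -0.79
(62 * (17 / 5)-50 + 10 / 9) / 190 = 3643 / 4275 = 0.85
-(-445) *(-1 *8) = -3560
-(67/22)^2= -4489/484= -9.27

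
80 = 80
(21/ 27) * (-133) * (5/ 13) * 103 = -479465/ 117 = -4097.99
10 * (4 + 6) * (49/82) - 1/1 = 2409/41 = 58.76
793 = 793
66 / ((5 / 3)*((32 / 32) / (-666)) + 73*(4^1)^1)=131868 / 583411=0.23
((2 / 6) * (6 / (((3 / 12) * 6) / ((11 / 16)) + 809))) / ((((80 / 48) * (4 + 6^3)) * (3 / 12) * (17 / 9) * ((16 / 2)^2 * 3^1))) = 9 / 121352800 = 0.00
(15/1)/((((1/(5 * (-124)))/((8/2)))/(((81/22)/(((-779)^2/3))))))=-4519800/6675251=-0.68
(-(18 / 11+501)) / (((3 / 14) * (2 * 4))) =-12901 / 44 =-293.20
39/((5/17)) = 663/5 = 132.60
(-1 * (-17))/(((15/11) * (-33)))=-17/45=-0.38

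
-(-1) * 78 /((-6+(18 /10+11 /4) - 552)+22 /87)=-135720 /962563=-0.14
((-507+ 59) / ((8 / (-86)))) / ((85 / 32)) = 154112 / 85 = 1813.08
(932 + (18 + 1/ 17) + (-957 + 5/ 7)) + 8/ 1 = 211/ 119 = 1.77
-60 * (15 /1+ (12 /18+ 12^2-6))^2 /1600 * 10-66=-214105 /24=-8921.04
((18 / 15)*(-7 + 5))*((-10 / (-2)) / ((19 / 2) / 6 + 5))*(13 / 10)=-936 / 395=-2.37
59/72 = 0.82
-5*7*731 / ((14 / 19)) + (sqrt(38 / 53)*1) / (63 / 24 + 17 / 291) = -69445 / 2 + 2328*sqrt(2014) / 331091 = -34722.18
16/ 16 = 1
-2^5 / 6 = -16 / 3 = -5.33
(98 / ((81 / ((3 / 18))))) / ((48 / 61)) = 2989 / 11664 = 0.26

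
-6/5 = -1.20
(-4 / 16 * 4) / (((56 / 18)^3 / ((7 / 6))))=-243 / 6272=-0.04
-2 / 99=-0.02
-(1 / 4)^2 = -1 / 16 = -0.06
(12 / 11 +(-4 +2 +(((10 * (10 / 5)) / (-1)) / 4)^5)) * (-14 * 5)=2406950 / 11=218813.64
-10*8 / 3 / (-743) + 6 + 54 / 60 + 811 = 18231791 / 22290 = 817.94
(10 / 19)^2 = 100 / 361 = 0.28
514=514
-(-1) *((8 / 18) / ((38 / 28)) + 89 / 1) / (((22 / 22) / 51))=259675 / 57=4555.70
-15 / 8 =-1.88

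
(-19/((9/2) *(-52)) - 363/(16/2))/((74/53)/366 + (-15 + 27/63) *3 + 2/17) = 16310501165/15697970808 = 1.04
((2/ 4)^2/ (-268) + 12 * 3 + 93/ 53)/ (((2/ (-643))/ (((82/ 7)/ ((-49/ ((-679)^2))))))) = 532070819654873/ 397712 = 1337829433.50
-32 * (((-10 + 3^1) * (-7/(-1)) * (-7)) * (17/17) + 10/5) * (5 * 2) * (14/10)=-154560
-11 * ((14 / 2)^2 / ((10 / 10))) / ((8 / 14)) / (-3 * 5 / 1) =3773 / 60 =62.88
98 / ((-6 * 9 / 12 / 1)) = -21.78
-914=-914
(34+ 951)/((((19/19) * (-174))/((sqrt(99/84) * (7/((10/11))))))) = -47.32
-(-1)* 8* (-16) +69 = -59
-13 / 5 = -2.60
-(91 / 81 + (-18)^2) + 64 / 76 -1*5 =-506764 / 1539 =-329.28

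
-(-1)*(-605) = -605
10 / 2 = 5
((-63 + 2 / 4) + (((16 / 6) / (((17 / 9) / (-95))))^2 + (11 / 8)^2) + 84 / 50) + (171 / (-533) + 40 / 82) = 4418712986981 / 246459200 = 17928.78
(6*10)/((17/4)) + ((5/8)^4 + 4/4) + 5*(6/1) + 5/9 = 45.83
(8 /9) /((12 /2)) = 4 /27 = 0.15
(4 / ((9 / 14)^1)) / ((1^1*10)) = 28 / 45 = 0.62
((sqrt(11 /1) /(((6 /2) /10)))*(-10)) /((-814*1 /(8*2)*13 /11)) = 800*sqrt(11) /1443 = 1.84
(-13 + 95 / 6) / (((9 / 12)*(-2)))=-1.89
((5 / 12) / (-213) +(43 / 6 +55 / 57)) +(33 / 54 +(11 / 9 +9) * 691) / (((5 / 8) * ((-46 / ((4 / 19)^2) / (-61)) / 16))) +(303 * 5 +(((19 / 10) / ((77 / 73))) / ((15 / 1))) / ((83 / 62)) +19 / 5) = 41218313602372817 / 3390819824700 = 12155.85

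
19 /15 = 1.27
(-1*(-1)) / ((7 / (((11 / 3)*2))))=22 / 21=1.05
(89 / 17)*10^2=8900 / 17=523.53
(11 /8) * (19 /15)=209 /120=1.74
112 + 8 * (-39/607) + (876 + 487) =895013/607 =1474.49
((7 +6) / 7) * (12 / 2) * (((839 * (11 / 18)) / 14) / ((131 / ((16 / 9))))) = 959816 / 173313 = 5.54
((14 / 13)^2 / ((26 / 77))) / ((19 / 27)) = 203742 / 41743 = 4.88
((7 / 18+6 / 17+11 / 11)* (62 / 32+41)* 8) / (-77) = -122057 / 15708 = -7.77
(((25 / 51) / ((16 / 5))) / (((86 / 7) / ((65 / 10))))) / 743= 11375 / 104281536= 0.00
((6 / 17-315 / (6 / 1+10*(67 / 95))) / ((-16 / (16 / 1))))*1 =100257 / 4216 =23.78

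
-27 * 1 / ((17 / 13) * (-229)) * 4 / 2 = 702 / 3893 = 0.18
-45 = -45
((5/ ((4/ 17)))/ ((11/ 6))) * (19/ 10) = 969/ 44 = 22.02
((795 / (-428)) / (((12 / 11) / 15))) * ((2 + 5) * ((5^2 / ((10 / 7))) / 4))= -10712625 / 13696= -782.17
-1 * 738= -738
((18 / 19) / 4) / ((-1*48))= -3 / 608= -0.00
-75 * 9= -675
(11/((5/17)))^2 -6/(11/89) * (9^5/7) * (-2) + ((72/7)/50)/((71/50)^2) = 7961256892433/9703925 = 820416.16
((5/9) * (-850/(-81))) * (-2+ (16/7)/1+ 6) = 187000/5103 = 36.65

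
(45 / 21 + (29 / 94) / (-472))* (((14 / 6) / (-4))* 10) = -3326585 / 266208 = -12.50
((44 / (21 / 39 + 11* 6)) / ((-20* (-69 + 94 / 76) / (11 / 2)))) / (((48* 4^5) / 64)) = 29887 / 8553120000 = 0.00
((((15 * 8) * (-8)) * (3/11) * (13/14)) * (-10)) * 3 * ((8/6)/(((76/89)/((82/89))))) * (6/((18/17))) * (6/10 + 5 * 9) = 208765440/77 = 2711239.48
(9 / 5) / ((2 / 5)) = 9 / 2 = 4.50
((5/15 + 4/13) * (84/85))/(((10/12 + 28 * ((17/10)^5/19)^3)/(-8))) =-5761560000000000000000/14231904757057055095313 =-0.40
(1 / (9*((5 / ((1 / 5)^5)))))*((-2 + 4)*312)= 0.00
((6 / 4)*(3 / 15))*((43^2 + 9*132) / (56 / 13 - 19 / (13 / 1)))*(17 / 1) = 5441.98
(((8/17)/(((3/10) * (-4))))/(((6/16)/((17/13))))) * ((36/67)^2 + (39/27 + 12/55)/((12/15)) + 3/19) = -3411141160/987925653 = -3.45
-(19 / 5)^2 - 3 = -436 / 25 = -17.44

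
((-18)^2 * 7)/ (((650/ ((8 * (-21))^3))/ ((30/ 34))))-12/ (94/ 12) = -758158586568/ 51935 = -14598220.59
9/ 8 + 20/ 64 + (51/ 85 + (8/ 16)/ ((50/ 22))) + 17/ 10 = 1583/ 400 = 3.96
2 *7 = 14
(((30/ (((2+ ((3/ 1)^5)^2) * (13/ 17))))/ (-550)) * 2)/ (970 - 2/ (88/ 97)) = -408/ 163446967645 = -0.00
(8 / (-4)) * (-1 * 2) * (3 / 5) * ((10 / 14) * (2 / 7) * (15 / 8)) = 45 / 49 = 0.92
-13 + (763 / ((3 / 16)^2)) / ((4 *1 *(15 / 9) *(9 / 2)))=710.44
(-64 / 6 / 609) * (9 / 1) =-32 / 203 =-0.16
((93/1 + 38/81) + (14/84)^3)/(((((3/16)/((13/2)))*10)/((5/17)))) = 46319/486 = 95.31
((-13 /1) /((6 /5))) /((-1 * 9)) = 65 /54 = 1.20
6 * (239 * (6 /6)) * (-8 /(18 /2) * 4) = -15296 /3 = -5098.67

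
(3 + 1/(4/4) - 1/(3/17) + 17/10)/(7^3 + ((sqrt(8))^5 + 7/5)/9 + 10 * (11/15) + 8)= 12099/129711112 - 60 * sqrt(2)/16213889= 0.00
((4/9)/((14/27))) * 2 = 12/7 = 1.71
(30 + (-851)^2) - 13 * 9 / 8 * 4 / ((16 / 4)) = 5793731 / 8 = 724216.38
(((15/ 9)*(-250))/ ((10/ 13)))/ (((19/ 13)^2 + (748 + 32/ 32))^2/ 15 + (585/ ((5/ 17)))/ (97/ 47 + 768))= -494051748125/ 34309639588041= -0.01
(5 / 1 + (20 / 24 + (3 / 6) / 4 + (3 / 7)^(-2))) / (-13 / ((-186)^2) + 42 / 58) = 22880449 / 1452278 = 15.75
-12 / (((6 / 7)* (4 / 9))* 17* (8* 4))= -63 / 1088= -0.06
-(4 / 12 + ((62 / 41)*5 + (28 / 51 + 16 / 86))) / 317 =-258631 / 9500807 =-0.03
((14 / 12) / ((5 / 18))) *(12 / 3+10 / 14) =99 / 5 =19.80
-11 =-11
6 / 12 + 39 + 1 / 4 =159 / 4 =39.75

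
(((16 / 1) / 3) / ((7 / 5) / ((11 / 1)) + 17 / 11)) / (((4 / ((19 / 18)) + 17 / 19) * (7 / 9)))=12540 / 14329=0.88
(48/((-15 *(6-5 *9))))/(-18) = -8/1755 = -0.00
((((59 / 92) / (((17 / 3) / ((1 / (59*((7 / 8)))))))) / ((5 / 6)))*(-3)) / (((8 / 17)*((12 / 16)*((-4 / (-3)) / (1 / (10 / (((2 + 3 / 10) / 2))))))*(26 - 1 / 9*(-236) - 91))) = 243 / 4886000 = 0.00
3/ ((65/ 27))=81/ 65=1.25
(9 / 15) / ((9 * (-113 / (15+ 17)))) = -32 / 1695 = -0.02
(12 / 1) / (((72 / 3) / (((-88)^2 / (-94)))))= -1936 / 47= -41.19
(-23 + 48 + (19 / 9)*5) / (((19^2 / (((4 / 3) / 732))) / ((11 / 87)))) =3520 / 155181987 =0.00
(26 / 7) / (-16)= -13 / 56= -0.23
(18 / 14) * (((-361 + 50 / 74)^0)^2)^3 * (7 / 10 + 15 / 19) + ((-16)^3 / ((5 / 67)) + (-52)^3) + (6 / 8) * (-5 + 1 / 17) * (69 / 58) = -12818535822 / 65569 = -195496.89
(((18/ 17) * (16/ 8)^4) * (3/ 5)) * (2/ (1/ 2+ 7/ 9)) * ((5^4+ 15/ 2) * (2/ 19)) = 342144/ 323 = 1059.27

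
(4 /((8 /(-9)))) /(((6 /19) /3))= -171 /4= -42.75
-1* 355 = -355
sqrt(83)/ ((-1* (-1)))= 9.11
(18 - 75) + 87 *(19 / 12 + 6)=2411 / 4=602.75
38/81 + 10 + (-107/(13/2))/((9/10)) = -8236/1053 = -7.82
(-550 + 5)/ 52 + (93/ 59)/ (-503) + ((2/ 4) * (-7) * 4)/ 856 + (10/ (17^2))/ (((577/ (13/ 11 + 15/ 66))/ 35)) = -1589721673539481/ 151440998156162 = -10.50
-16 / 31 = -0.52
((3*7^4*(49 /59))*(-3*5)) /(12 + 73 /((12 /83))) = -63530460 /365977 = -173.59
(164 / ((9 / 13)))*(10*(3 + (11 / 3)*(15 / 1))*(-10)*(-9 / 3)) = 12365600 / 3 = 4121866.67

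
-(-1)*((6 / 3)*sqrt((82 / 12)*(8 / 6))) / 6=sqrt(82) / 9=1.01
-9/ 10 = -0.90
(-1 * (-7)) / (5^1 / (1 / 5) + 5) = 7 / 30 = 0.23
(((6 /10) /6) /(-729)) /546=-0.00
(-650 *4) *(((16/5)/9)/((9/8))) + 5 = -66155/81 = -816.73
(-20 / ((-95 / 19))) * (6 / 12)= 2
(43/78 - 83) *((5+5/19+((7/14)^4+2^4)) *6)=-41692173/3952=-10549.64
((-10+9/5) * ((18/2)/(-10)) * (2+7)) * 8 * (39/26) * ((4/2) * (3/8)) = 29889/50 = 597.78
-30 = -30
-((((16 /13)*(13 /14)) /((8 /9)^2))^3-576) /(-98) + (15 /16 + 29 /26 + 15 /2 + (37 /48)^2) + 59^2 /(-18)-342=-1069406721679 /2013613056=-531.09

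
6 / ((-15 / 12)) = -24 / 5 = -4.80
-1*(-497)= 497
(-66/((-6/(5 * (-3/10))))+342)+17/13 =8497/26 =326.81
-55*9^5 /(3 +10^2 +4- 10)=-3247695 /97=-33481.39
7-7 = 0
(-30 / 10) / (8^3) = -3 / 512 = -0.01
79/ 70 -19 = -1251/ 70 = -17.87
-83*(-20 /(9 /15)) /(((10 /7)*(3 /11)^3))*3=7733110 /27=286411.48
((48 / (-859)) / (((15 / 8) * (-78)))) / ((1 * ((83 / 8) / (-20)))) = -2048 / 2780583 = -0.00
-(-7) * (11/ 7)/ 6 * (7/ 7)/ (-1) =-11/ 6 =-1.83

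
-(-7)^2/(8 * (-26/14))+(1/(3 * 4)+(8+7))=18.38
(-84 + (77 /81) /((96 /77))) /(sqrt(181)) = -647255 * sqrt(181) /1407456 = -6.19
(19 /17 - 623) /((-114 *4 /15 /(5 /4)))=66075 /2584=25.57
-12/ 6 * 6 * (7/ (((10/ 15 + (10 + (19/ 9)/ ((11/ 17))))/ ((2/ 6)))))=-396/ 197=-2.01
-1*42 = -42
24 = 24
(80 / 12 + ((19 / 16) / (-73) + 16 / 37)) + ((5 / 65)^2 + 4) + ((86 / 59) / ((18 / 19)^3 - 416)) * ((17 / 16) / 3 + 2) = 20393830927602095 / 1840518152461248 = 11.08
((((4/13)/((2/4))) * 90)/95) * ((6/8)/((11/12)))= 1296/2717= 0.48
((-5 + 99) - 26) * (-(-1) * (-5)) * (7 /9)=-2380 /9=-264.44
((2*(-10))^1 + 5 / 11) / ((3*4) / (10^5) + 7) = -5375000 / 1925033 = -2.79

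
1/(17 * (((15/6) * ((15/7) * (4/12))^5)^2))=0.27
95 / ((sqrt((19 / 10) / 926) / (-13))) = -27264.38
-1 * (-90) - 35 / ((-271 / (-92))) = 21170 / 271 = 78.12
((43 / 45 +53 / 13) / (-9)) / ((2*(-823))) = 1472 / 4333095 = 0.00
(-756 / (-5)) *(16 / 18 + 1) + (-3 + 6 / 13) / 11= 18549 / 65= 285.37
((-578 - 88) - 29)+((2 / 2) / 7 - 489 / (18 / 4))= -16874 / 21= -803.52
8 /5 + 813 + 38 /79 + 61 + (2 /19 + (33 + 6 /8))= 27316287 /30020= 909.94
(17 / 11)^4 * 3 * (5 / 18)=417605 / 87846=4.75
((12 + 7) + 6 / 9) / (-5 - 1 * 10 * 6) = -0.30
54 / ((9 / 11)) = 66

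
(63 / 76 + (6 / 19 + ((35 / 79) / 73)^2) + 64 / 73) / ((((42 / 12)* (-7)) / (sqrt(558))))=-15328705785* sqrt(62) / 61926934118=-1.95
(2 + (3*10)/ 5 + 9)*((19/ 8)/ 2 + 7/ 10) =32.09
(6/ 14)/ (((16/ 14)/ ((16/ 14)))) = 3/ 7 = 0.43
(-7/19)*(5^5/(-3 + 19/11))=34375/38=904.61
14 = 14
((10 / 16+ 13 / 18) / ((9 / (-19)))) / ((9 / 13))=-23959 / 5832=-4.11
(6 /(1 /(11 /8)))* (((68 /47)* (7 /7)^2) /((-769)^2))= 561 /27793967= 0.00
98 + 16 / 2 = 106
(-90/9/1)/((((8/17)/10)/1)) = -425/2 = -212.50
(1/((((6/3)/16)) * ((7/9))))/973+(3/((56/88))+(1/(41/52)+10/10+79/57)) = 133372937/15917307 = 8.38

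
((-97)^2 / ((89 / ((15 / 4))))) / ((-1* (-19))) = 141135 / 6764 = 20.87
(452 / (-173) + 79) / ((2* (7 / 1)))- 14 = -20693 / 2422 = -8.54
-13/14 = -0.93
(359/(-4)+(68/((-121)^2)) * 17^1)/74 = -5251495/4333736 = -1.21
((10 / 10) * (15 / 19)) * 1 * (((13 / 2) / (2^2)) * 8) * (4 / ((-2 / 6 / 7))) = -16380 / 19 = -862.11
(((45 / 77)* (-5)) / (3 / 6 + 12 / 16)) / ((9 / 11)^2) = -220 / 63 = -3.49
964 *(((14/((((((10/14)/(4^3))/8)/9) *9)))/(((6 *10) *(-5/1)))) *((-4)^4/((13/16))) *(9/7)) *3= -63682117632/1625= -39188995.47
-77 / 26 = -2.96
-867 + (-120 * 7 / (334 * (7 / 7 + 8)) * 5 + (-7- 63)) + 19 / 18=-2817649 / 3006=-937.34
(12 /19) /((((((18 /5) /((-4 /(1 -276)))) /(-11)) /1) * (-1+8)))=-8 /1995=-0.00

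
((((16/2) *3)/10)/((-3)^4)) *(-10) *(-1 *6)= 16/9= 1.78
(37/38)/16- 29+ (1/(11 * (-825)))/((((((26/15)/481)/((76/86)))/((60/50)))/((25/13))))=-1192672749/41124512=-29.00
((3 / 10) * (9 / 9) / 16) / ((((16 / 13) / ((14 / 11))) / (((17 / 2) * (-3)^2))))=41769 / 28160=1.48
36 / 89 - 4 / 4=-53 / 89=-0.60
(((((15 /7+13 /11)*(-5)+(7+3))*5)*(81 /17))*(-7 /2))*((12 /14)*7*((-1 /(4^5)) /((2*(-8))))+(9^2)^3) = 26447905400625 /90112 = 293500370.66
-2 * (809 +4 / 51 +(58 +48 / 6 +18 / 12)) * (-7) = 625877 / 51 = 12272.10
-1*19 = -19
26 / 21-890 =-18664 / 21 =-888.76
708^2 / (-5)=-501264 / 5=-100252.80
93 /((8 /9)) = 837 /8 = 104.62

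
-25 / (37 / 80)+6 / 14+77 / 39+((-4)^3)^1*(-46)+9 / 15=146108383 / 50505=2892.95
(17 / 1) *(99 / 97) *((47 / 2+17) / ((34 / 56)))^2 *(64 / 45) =905313024 / 8245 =109801.46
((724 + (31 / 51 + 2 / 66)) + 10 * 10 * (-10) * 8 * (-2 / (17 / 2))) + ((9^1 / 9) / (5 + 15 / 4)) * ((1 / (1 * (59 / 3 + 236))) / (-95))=3729833286818 / 1430704275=2606.99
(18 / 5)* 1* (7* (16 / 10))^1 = 1008 / 25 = 40.32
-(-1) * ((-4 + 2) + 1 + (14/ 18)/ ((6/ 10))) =0.30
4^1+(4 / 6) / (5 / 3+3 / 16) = 388 / 89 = 4.36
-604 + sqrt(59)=-596.32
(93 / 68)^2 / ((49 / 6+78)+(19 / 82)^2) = 43616907 / 2010557972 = 0.02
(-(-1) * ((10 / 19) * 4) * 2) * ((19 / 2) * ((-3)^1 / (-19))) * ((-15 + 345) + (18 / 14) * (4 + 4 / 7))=1974960 / 931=2121.33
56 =56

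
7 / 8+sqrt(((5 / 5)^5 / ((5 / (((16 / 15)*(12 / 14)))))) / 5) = 4*sqrt(70) / 175+7 / 8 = 1.07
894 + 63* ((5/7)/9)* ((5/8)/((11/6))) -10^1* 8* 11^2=-386509/44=-8784.30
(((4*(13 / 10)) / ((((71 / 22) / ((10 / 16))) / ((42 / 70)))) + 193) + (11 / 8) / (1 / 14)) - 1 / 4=150949 / 710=212.60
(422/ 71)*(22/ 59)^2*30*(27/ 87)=7.69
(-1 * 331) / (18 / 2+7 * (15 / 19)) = -22.79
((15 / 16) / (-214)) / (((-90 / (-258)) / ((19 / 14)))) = -817 / 47936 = -0.02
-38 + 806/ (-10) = -593/ 5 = -118.60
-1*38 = -38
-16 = -16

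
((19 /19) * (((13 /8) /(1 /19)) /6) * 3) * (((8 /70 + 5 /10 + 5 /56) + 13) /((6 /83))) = 2926.43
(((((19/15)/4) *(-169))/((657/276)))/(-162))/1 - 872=-871.86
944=944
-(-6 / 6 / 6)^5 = 1 / 7776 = 0.00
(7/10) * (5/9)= 7/18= 0.39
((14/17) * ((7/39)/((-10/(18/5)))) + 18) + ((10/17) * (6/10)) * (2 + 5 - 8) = 5718/325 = 17.59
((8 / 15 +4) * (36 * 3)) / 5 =2448 / 25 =97.92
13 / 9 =1.44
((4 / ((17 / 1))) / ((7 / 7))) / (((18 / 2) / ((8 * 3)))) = 32 / 51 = 0.63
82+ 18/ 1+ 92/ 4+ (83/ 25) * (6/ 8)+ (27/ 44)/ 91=3140556/ 25025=125.50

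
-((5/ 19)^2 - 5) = 1780/ 361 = 4.93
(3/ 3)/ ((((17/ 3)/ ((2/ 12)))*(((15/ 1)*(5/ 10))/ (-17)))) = -1/ 15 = -0.07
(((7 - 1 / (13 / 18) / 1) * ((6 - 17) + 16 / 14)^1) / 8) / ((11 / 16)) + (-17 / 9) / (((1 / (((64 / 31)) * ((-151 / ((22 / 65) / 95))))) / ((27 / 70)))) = 1977920586 / 31031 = 63740.15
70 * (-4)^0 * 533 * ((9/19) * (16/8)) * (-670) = -449958600/19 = -23682031.58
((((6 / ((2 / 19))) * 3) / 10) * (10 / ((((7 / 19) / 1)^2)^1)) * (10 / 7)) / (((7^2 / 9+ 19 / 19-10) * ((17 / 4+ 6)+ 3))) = -2777895 / 72716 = -38.20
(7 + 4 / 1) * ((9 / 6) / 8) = 33 / 16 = 2.06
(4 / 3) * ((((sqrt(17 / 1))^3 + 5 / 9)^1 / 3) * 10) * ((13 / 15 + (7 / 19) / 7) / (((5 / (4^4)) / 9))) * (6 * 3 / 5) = 1073152 / 285 + 54730752 * sqrt(17) / 475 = 478840.54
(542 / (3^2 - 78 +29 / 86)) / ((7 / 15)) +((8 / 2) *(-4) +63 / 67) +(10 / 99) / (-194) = -170075884690 / 5318996067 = -31.98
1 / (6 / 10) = 5 / 3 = 1.67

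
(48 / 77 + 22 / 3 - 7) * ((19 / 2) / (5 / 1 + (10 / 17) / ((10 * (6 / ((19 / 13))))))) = 1.81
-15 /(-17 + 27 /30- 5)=150 /211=0.71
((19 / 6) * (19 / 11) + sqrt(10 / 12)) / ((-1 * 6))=-361 / 396- sqrt(30) / 36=-1.06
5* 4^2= 80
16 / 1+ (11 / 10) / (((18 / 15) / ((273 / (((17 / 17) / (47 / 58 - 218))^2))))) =158843308705 / 13456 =11804645.42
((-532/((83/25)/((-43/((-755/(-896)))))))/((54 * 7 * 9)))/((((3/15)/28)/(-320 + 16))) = -311552819200/3045519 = -102298.76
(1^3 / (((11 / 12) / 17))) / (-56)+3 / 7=15 / 154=0.10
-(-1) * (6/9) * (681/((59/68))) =30872/59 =523.25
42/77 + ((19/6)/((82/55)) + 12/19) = 339437/102828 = 3.30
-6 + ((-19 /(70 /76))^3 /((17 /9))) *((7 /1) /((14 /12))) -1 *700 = -28589.82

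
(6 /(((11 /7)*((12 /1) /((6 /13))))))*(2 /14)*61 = 183 /143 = 1.28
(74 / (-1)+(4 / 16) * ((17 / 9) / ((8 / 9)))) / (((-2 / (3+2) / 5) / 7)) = 411425 / 64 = 6428.52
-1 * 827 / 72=-827 / 72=-11.49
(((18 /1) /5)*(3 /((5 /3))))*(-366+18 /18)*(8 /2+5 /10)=-53217 /5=-10643.40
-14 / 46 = -0.30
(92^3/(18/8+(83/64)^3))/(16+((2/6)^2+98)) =1837155483648/1192974497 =1539.98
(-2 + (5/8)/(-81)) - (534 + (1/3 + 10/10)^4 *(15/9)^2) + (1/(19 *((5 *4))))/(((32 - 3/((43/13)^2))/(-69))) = -17706053568713/32500540440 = -544.79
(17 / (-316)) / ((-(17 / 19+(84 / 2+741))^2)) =6137 / 70098670576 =0.00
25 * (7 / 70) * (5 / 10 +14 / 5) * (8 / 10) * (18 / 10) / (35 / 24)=7128 / 875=8.15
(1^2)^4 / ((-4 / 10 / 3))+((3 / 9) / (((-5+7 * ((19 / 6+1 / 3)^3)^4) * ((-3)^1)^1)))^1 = -13080013648337 / 1744001818686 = -7.50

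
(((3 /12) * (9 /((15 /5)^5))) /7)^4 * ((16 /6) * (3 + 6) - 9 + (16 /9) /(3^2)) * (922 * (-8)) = -567491 /1653682833936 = -0.00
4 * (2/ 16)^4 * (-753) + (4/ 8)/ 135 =-101143/ 138240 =-0.73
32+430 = 462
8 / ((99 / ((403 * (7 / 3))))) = 22568 / 297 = 75.99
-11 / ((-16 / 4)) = 11 / 4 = 2.75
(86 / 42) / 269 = 43 / 5649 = 0.01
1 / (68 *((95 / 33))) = 33 / 6460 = 0.01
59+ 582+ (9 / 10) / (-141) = 301267 / 470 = 640.99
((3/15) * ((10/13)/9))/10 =1/585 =0.00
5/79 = 0.06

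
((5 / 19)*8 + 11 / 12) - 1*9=-1363 / 228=-5.98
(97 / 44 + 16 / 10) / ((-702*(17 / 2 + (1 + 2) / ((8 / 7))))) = -31 / 63635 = -0.00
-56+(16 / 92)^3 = -681288 / 12167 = -55.99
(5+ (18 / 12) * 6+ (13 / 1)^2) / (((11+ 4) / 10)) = 122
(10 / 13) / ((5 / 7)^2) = 98 / 65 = 1.51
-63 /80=-0.79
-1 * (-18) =18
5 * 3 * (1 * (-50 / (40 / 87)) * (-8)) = 13050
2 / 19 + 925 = 925.11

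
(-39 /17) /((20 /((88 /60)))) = -143 /850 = -0.17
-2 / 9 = -0.22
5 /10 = 1 /2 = 0.50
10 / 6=5 / 3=1.67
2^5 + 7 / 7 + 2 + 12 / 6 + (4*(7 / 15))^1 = 583 / 15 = 38.87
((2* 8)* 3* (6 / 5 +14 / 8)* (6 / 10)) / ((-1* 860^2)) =-531 / 4622500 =-0.00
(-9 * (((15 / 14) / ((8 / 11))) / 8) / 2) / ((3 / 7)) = -495 / 256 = -1.93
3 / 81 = 1 / 27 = 0.04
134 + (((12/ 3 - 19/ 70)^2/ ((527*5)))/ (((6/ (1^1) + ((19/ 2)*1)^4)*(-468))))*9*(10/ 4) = 293331738367979/ 2189042824150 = 134.00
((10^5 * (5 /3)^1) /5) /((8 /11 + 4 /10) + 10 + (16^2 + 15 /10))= 11000000 /88647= 124.09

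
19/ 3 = 6.33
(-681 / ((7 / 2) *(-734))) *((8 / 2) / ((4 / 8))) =5448 / 2569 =2.12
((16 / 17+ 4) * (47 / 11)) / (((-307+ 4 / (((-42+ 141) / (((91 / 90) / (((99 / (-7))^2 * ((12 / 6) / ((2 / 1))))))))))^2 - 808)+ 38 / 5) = 0.00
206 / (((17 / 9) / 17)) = 1854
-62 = -62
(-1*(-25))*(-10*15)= -3750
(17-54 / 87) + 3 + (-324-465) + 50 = -20869 / 29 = -719.62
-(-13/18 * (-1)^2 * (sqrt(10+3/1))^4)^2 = -4826809/324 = -14897.56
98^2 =9604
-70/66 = -35/33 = -1.06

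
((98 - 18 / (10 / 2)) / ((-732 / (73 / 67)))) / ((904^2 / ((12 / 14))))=-4307 / 29224665680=-0.00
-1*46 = -46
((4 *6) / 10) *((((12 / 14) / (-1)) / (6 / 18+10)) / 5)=-0.04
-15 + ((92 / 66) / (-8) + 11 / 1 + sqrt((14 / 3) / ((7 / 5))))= -551 / 132 + sqrt(30) / 3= -2.35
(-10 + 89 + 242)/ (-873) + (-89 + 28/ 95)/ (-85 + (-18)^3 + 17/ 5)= -19219829/ 54493824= -0.35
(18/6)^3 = 27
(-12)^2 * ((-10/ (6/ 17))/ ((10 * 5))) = -408/ 5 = -81.60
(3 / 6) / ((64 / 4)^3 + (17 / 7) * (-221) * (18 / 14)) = 49 / 333782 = 0.00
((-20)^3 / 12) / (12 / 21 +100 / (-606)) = -1640.37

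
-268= -268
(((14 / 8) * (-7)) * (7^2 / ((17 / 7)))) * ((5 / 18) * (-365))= 30672775 / 1224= 25059.46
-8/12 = -2/3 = -0.67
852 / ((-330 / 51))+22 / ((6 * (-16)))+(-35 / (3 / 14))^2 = 210243337 / 7920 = 26545.88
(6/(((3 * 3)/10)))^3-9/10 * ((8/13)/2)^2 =6758056/22815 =296.21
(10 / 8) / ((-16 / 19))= -95 / 64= -1.48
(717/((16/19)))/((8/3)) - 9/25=1020573/3200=318.93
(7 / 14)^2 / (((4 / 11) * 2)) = 11 / 32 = 0.34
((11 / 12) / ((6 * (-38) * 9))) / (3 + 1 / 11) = -0.00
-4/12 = -1/3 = -0.33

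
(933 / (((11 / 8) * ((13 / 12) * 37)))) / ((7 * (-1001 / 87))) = -7792416 / 37074037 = -0.21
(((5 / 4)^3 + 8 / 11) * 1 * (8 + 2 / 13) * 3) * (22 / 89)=300033 / 18512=16.21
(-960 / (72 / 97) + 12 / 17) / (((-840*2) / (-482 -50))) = -313139 / 765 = -409.33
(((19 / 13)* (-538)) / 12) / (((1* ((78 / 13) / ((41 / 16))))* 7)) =-209551 / 52416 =-4.00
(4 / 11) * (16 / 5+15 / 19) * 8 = 11.61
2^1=2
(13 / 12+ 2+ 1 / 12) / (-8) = -19 / 48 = -0.40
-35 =-35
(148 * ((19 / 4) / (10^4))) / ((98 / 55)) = 7733 / 196000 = 0.04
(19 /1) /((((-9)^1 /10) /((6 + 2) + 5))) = -2470 /9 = -274.44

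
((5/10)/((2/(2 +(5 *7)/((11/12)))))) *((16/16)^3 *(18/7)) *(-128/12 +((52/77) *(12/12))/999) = -181321660/658119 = -275.52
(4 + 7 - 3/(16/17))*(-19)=-2375/16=-148.44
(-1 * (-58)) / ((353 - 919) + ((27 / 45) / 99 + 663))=4785 / 8003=0.60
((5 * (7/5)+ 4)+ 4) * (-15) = -225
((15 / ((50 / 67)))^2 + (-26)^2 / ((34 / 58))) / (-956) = -2647217 / 1625200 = -1.63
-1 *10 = -10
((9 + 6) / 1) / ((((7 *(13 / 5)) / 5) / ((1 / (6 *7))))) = 125 / 1274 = 0.10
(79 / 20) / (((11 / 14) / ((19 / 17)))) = 10507 / 1870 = 5.62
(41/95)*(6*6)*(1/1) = 1476/95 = 15.54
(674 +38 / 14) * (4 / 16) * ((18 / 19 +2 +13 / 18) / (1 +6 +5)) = 51.73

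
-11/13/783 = -11/10179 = -0.00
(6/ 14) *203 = 87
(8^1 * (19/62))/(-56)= -19/434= -0.04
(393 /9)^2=17161 /9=1906.78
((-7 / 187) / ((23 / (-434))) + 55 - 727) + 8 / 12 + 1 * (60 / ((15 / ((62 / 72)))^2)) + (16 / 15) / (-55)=-70071470639 / 104514300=-670.45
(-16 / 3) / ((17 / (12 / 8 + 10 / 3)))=-232 / 153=-1.52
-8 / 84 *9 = -6 / 7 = -0.86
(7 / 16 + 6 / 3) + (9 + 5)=263 / 16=16.44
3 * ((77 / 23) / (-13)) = -231 / 299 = -0.77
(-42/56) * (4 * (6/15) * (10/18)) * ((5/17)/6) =-5/153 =-0.03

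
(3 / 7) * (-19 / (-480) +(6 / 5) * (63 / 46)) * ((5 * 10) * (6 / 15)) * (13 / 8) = 241553 / 10304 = 23.44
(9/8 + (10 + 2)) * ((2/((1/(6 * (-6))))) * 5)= -4725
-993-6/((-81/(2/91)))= -2439797/2457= -993.00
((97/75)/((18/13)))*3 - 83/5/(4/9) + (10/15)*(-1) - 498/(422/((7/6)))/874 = -730611794/20746575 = -35.22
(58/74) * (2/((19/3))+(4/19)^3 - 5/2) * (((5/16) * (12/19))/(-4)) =12978225/154300064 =0.08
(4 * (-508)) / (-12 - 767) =2032 / 779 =2.61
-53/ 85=-0.62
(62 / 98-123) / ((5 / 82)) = -491672 / 245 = -2006.82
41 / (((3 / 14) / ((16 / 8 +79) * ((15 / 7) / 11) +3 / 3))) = 105944 / 33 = 3210.42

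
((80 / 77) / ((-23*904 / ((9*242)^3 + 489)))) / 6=-2459939105 / 28589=-86044.95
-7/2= -3.50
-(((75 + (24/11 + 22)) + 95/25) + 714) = -44934/55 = -816.98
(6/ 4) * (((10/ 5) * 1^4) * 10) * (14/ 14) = 30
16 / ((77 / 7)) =16 / 11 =1.45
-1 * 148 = -148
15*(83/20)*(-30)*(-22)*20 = 821700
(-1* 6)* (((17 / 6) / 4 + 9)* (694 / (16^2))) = -80851 / 512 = -157.91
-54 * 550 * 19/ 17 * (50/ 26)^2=-352687500/ 2873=-122759.31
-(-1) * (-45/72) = -5/8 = -0.62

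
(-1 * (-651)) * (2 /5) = 1302 /5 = 260.40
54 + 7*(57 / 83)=58.81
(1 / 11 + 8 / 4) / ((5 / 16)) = 368 / 55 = 6.69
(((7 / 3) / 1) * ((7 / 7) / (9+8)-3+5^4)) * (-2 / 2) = -24675 / 17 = -1451.47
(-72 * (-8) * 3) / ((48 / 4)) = 144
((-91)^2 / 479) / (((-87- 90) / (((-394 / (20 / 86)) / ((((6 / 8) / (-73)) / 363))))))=-2478481537532 / 423915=-5846647.41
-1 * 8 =-8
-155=-155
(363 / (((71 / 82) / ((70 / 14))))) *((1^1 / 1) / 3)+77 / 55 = 248547 / 355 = 700.13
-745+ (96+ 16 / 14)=-4535 / 7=-647.86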